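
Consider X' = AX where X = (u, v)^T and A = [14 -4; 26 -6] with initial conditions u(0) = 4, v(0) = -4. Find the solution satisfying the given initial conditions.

u(t) = 28e^(4t)sin(2t) + 4e^(4t)cos(2t), v(t) = 72e^(4t)sin(2t) - 4e^(4t)cos(2t)

Coefficient matrix A = [[14, -4], [26, -6]].
Characteristic polynomial det(A - λI) = λ^2 - 8λ + 20 = 0.
Eigenvalues λ = 4 ± 2i (complex conjugate pair).
For λ=4+2i: an eigenvector is (-1,-3) - i(1,2) = (-1 - i, -3 - 2i).
A real fundamental pair from Re and Im of e^((4+2i)t)v: X_1 = e^(4t)(cos(2t)·(-1,-3) + sin(2t)·(1,2)), X_2 = e^(4t)(sin(2t)·(-1,-3) - cos(2t)·(1,2)).
General solution: c_1X_1 + c_2X_2.
Applying u(0)=4, v(0)=-4 gives c_1=12, c_2=-16.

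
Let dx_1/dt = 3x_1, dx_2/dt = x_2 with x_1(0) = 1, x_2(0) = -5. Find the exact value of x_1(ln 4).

A = [[3,0],[0,1]]; eigenvalues λ = 1, 3.
Eigenvectors: (0,-1) for λ=1, (1,0) for λ=3.
From the initial condition, c_1 = 5, c_2 = 1.
x_1(ln 4) = (5)(4^1)(0) + (1)(4^3)(1) = 64.

64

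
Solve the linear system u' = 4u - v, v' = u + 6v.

Coefficient matrix A = [[4, -1], [1, 6]].
Characteristic polynomial det(A - λI) = λ^2 - 10λ + 25 = 0.
Single eigenvalue λ = 5 with algebraic multiplicity 2.
Eigenvector v = (1,-1); generalized eigenvector w with (A-λI)w=v is (-1,0).
General solution: e^(5t)[c_1·v + c_2·(t·v + w)].

u(t) = c_1e^(5t) + c_2te^(5t) - c_2e^(5t), v(t) = -c_1e^(5t) - c_2te^(5t)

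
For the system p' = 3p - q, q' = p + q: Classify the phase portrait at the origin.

A = [[3,-1],[1,1]]; det(A-λI) = λ^2 - 4λ + 4.
repeated λ = 2 with a single eigenvector.

unstable improper node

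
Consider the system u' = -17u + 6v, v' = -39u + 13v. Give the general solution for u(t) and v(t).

u(t) = C_1e^(-2t)sin(3t) + C_1e^(-2t)cos(3t) + C_2e^(-2t)sin(3t) - C_2e^(-2t)cos(3t), v(t) = 2C_1e^(-2t)sin(3t) + 3C_1e^(-2t)cos(3t) + 3C_2e^(-2t)sin(3t) - 2C_2e^(-2t)cos(3t)

Coefficient matrix A = [[-17, 6], [-39, 13]].
Characteristic polynomial det(A - λI) = λ^2 + 4λ + 13 = 0.
Eigenvalues λ = -2 ± 3i (complex conjugate pair).
For λ=-2+3i: an eigenvector is (1,3) - i(1,2) = (1 - i, 3 - 2i).
A real fundamental pair from Re and Im of e^((-2+3i)t)v: X_1 = e^(-2t)(cos(3t)·(1,3) + sin(3t)·(1,2)), X_2 = e^(-2t)(sin(3t)·(1,3) - cos(3t)·(1,2)).
General solution: C_1X_1 + C_2X_2.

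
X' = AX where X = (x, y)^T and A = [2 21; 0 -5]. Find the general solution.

x(t) = K_1e^(2t) + 3K_2e^(-5t), y(t) = -K_2e^(-5t)

Coefficient matrix A = [[2, 21], [0, -5]].
Characteristic polynomial det(A - λI) = λ^2 + 3λ - 10 = 0.
Eigenvalues λ = 2, -5.
For λ=2: (A-λI) row 1 is [0, 21], so an eigenvector is (1, 0).
For λ=-5: (A-λI) row 1 is [7, 21], so an eigenvector is (3, -1).
General solution: K_1e^(2t)(1,0) + K_2e^(-5t)(3,-1).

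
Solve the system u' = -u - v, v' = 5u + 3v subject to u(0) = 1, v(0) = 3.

Coefficient matrix A = [[-1, -1], [5, 3]].
Characteristic polynomial det(A - λI) = λ^2 - 2λ + 2 = 0.
Eigenvalues λ = 1 ± i (complex conjugate pair).
For λ=1+i: an eigenvector is (-1,2) - i(0,-1) = (-1, 2 + i).
A real fundamental pair from Re and Im of e^((1+i)t)v: X_1 = e^(t)(cos(t)·(-1,2) + sin(t)·(0,-1)), X_2 = e^(t)(sin(t)·(-1,2) - cos(t)·(0,-1)).
General solution: c_1X_1 + c_2X_2.
Applying u(0)=1, v(0)=3 gives c_1=-1, c_2=5.

u(t) = -5e^(t)sin(t) + e^(t)cos(t), v(t) = 11e^(t)sin(t) + 3e^(t)cos(t)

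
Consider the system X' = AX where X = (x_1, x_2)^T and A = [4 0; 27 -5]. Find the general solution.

Coefficient matrix A = [[4, 0], [27, -5]].
Characteristic polynomial det(A - λI) = λ^2 + λ - 20 = 0.
Eigenvalues λ = 4, -5.
For λ=4: (A-λI) row 2 is [27, -9], so an eigenvector is (-1, -3).
For λ=-5: (A-λI) row 1 is [9, 0], so an eigenvector is (0, -1).
General solution: K_1e^(4t)(-1,-3) + K_2e^(-5t)(0,-1).

x_1(t) = -K_1e^(4t), x_2(t) = -3K_1e^(4t) - K_2e^(-5t)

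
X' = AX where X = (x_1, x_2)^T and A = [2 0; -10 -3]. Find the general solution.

Coefficient matrix A = [[2, 0], [-10, -3]].
Characteristic polynomial det(A - λI) = λ^2 + λ - 6 = 0.
Eigenvalues λ = -3, 2.
For λ=-3: (A-λI) row 1 is [5, 0], so an eigenvector is (0, -1).
For λ=2: (A-λI) row 2 is [-10, -5], so an eigenvector is (1, -2).
General solution: K_1e^(-3t)(0,-1) + K_2e^(2t)(1,-2).

x_1(t) = K_2e^(2t), x_2(t) = -K_1e^(-3t) - 2K_2e^(2t)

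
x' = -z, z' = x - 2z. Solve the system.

x(t) = -c_1e^(-t) - c_2te^(-t) - 3c_2e^(-t), z(t) = -c_1e^(-t) - c_2te^(-t) - 2c_2e^(-t)

Coefficient matrix A = [[0, -1], [1, -2]].
Characteristic polynomial det(A - λI) = λ^2 + 2λ + 1 = 0.
Single eigenvalue λ = -1 with algebraic multiplicity 2.
Eigenvector v = (-1,-1); generalized eigenvector w with (A-λI)w=v is (-3,-2).
General solution: e^(-t)[c_1·v + c_2·(t·v + w)].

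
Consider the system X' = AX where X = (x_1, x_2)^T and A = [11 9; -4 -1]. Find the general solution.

Coefficient matrix A = [[11, 9], [-4, -1]].
Characteristic polynomial det(A - λI) = λ^2 - 10λ + 25 = 0.
Single eigenvalue λ = 5 with algebraic multiplicity 2.
Eigenvector v = (3,-2); generalized eigenvector w with (A-λI)w=v is (-1,1).
General solution: e^(5t)[K_1·v + K_2·(t·v + w)].

x_1(t) = 3K_1e^(5t) + 3K_2te^(5t) - K_2e^(5t), x_2(t) = -2K_1e^(5t) - 2K_2te^(5t) + K_2e^(5t)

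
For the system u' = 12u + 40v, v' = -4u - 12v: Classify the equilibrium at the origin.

center

A = [[12,40],[-4,-12]]; det(A-λI) = λ^2 + 16.
λ = 0 ± 4i: zero real part.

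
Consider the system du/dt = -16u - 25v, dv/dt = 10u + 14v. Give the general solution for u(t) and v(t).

u(t) = -2C_1e^(-t)sin(5t) - C_1e^(-t)cos(5t) - C_2e^(-t)sin(5t) + 2C_2e^(-t)cos(5t), v(t) = C_1e^(-t)sin(5t) + C_1e^(-t)cos(5t) + C_2e^(-t)sin(5t) - C_2e^(-t)cos(5t)

Coefficient matrix A = [[-16, -25], [10, 14]].
Characteristic polynomial det(A - λI) = λ^2 + 2λ + 26 = 0.
Eigenvalues λ = -1 ± 5i (complex conjugate pair).
For λ=-1+5i: an eigenvector is (-1,1) - i(-2,1) = (-1 + 2i, 1 - i).
A real fundamental pair from Re and Im of e^((-1+5i)t)v: X_1 = e^(-t)(cos(5t)·(-1,1) + sin(5t)·(-2,1)), X_2 = e^(-t)(sin(5t)·(-1,1) - cos(5t)·(-2,1)).
General solution: C_1X_1 + C_2X_2.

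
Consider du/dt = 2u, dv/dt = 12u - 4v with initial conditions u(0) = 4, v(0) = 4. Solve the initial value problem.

u(t) = 4e^(2t), v(t) = 8e^(2t) - 4e^(-4t)

Coefficient matrix A = [[2, 0], [12, -4]].
Characteristic polynomial det(A - λI) = λ^2 + 2λ - 8 = 0.
Eigenvalues λ = 2, -4.
For λ=2: (A-λI) row 2 is [12, -6], so an eigenvector is (1, 2).
For λ=-4: (A-λI) row 1 is [6, 0], so an eigenvector is (0, 1).
General solution: K_1e^(2t)(1,2) + K_2e^(-4t)(0,1).
Applying u(0)=4, v(0)=4 gives K_1=4, K_2=-4.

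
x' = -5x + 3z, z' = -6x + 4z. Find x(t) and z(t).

Coefficient matrix A = [[-5, 3], [-6, 4]].
Characteristic polynomial det(A - λI) = λ^2 + λ - 2 = 0.
Eigenvalues λ = 1, -2.
For λ=1: (A-λI) row 1 is [-6, 3], so an eigenvector is (-1, -2).
For λ=-2: (A-λI) row 1 is [-3, 3], so an eigenvector is (-1, -1).
General solution: c_1e^(t)(-1,-2) + c_2e^(-2t)(-1,-1).

x(t) = -c_1e^(t) - c_2e^(-2t), z(t) = -2c_1e^(t) - c_2e^(-2t)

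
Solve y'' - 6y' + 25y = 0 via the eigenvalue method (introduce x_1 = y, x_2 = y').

Let x_1 = y, x_2 = y'. Then x_1' = x_2 and x_2' = -25x_1 + 6x_2.
A = [[0,1],[-25,6]]; det(A-λI) = λ^2 - 6λ + 25.
Eigenvalues λ = 3 ± 4i.

y(t) = K_1e^(3t)cos(4t) + K_2e^(3t)sin(4t)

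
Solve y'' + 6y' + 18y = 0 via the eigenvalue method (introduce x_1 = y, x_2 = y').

Let x_1 = y, x_2 = y'. Then x_1' = x_2 and x_2' = -18x_1 - 6x_2.
A = [[0,1],[-18,-6]]; det(A-λI) = λ^2 + 6λ + 18.
Eigenvalues λ = -3 ± 3i.

y(t) = K_1e^(-3t)cos(3t) + K_2e^(-3t)sin(3t)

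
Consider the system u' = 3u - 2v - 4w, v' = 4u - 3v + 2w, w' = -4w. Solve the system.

Coefficient matrix A = [[3, -2, -4], [4, -3, 2], [0, 0, -4]].
det(A - λI) = 0 gives eigenvalues λ = -1, 1, -4.
For λ=-1: eigenvector (-1,-2,0).
For λ=1: eigenvector (1,1,0).
For λ=-4: eigenvector (0,-2,1).
General solution: c_1e^(-t)(-1,-2,0) + c_2e^(t)(1,1,0) + c_3e^(-4t)(0,-2,1).

u(t) = -c_1e^(-t) + c_2e^(t), v(t) = -2c_1e^(-t) + c_2e^(t) - 2c_3e^(-4t), w(t) = c_3e^(-4t)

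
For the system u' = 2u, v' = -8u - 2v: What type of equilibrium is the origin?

A = [[2,0],[-8,-2]]; det(A-λI) = λ^2 - 4.
λ = -2, 2: opposite signs.

saddle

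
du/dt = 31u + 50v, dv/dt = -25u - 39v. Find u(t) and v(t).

u(t) = K_1e^(-4t)sin(5t) + 3K_1e^(-4t)cos(5t) + 3K_2e^(-4t)sin(5t) - K_2e^(-4t)cos(5t), v(t) = -K_1e^(-4t)sin(5t) - 2K_1e^(-4t)cos(5t) - 2K_2e^(-4t)sin(5t) + K_2e^(-4t)cos(5t)

Coefficient matrix A = [[31, 50], [-25, -39]].
Characteristic polynomial det(A - λI) = λ^2 + 8λ + 41 = 0.
Eigenvalues λ = -4 ± 5i (complex conjugate pair).
For λ=-4+5i: an eigenvector is (3,-2) - i(1,-1) = (3 - i, -2 + i).
A real fundamental pair from Re and Im of e^((-4+5i)t)v: X_1 = e^(-4t)(cos(5t)·(3,-2) + sin(5t)·(1,-1)), X_2 = e^(-4t)(sin(5t)·(3,-2) - cos(5t)·(1,-1)).
General solution: K_1X_1 + K_2X_2.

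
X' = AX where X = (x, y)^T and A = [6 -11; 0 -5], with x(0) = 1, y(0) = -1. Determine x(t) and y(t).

Coefficient matrix A = [[6, -11], [0, -5]].
Characteristic polynomial det(A - λI) = λ^2 - λ - 30 = 0.
Eigenvalues λ = -5, 6.
For λ=-5: (A-λI) row 1 is [11, -11], so an eigenvector is (-1, -1).
For λ=6: (A-λI) row 1 is [0, -11], so an eigenvector is (1, 0).
General solution: c_1e^(-5t)(-1,-1) + c_2e^(6t)(1,0).
Applying x(0)=1, y(0)=-1 gives c_1=1, c_2=2.

x(t) = 2e^(6t) - e^(-5t), y(t) = -e^(-5t)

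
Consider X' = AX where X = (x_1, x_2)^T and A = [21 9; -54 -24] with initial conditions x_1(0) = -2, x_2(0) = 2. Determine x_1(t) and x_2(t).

x_1(t) = -4e^(3t) + 2e^(-6t), x_2(t) = 8e^(3t) - 6e^(-6t)

Coefficient matrix A = [[21, 9], [-54, -24]].
Characteristic polynomial det(A - λI) = λ^2 + 3λ - 18 = 0.
Eigenvalues λ = 3, -6.
For λ=3: (A-λI) row 1 is [18, 9], so an eigenvector is (-1, 2).
For λ=-6: (A-λI) row 1 is [27, 9], so an eigenvector is (-1, 3).
General solution: c_1e^(3t)(-1,2) + c_2e^(-6t)(-1,3).
Applying x_1(0)=-2, x_2(0)=2 gives c_1=4, c_2=-2.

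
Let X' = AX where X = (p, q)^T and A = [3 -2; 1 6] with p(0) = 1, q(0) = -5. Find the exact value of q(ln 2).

A = [[3,-2],[1,6]]; eigenvalues λ = 4, 5.
Eigenvectors: (2,-1) for λ=4, (-1,1) for λ=5.
From the initial condition, c_1 = -4, c_2 = -9.
q(ln 2) = (-4)(2^4)(-1) + (-9)(2^5)(1) = -224.

-224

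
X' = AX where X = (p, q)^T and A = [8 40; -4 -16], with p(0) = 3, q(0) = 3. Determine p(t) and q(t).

Coefficient matrix A = [[8, 40], [-4, -16]].
Characteristic polynomial det(A - λI) = λ^2 + 8λ + 32 = 0.
Eigenvalues λ = -4 ± 4i (complex conjugate pair).
For λ=-4+4i: an eigenvector is (-3,1) - i(1,0) = (-3 - i, 1).
A real fundamental pair from Re and Im of e^((-4+4i)t)v: X_1 = e^(-4t)(cos(4t)·(-3,1) + sin(4t)·(1,0)), X_2 = e^(-4t)(sin(4t)·(-3,1) - cos(4t)·(1,0)).
General solution: c_1X_1 + c_2X_2.
Applying p(0)=3, q(0)=3 gives c_1=3, c_2=-12.

p(t) = 39e^(-4t)sin(4t) + 3e^(-4t)cos(4t), q(t) = -12e^(-4t)sin(4t) + 3e^(-4t)cos(4t)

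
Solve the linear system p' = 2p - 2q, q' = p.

Coefficient matrix A = [[2, -2], [1, 0]].
Characteristic polynomial det(A - λI) = λ^2 - 2λ + 2 = 0.
Eigenvalues λ = 1 ± i (complex conjugate pair).
For λ=1+i: an eigenvector is (-1,-1) - i(1,0) = (-1 - i, -1).
A real fundamental pair from Re and Im of e^((1+i)t)v: X_1 = e^(t)(cos(t)·(-1,-1) + sin(t)·(1,0)), X_2 = e^(t)(sin(t)·(-1,-1) - cos(t)·(1,0)).
General solution: K_1X_1 + K_2X_2.

p(t) = K_1e^(t)sin(t) - K_1e^(t)cos(t) - K_2e^(t)sin(t) - K_2e^(t)cos(t), q(t) = -K_1e^(t)cos(t) - K_2e^(t)sin(t)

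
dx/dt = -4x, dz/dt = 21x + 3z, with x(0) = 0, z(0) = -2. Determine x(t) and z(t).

x(t) = 0, z(t) = -2e^(3t)

Coefficient matrix A = [[-4, 0], [21, 3]].
Characteristic polynomial det(A - λI) = λ^2 + λ - 12 = 0.
Eigenvalues λ = 3, -4.
For λ=3: (A-λI) row 1 is [-7, 0], so an eigenvector is (0, -1).
For λ=-4: (A-λI) row 2 is [21, 7], so an eigenvector is (-1, 3).
General solution: c_1e^(3t)(0,-1) + c_2e^(-4t)(-1,3).
Applying x(0)=0, z(0)=-2 gives c_1=2, c_2=0.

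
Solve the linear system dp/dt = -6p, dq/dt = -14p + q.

Coefficient matrix A = [[-6, 0], [-14, 1]].
Characteristic polynomial det(A - λI) = λ^2 + 5λ - 6 = 0.
Eigenvalues λ = -6, 1.
For λ=-6: (A-λI) row 2 is [-14, 7], so an eigenvector is (-1, -2).
For λ=1: (A-λI) row 1 is [-7, 0], so an eigenvector is (0, 1).
General solution: C_1e^(-6t)(-1,-2) + C_2e^(t)(0,1).

p(t) = -C_1e^(-6t), q(t) = -2C_1e^(-6t) + C_2e^(t)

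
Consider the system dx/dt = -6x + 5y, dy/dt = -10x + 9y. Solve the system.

x(t) = -K_1e^(4t) + K_2e^(-t), y(t) = -2K_1e^(4t) + K_2e^(-t)

Coefficient matrix A = [[-6, 5], [-10, 9]].
Characteristic polynomial det(A - λI) = λ^2 - 3λ - 4 = 0.
Eigenvalues λ = 4, -1.
For λ=4: (A-λI) row 1 is [-10, 5], so an eigenvector is (-1, -2).
For λ=-1: (A-λI) row 1 is [-5, 5], so an eigenvector is (1, 1).
General solution: K_1e^(4t)(-1,-2) + K_2e^(-t)(1,1).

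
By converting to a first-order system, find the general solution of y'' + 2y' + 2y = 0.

Let x_1 = y, x_2 = y'. Then x_1' = x_2 and x_2' = -2x_1 - 2x_2.
A = [[0,1],[-2,-2]]; det(A-λI) = λ^2 + 2λ + 2.
Eigenvalues λ = -1 ± i.

y(t) = c_1e^(-t)cos(t) + c_2e^(-t)sin(t)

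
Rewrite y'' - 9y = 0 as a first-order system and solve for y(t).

y(t) = C_1e^(-3t) + C_2e^(3t)

Let x_1 = y, x_2 = y'. Then x_1' = x_2 and x_2' = 9x_1.
A = [[0,1],[9,0]]; det(A-λI) = λ^2 - 9.
Eigenvalues λ = -3, 3 with eigenvectors (1,-3), (1,3).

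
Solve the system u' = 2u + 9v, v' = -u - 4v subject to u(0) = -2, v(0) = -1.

Coefficient matrix A = [[2, 9], [-1, -4]].
Characteristic polynomial det(A - λI) = λ^2 + 2λ + 1 = 0.
Single eigenvalue λ = -1 with algebraic multiplicity 2.
Eigenvector v = (3,-1); generalized eigenvector w with (A-λI)w=v is (-2,1).
General solution: e^(-t)[K_1·v + K_2·(t·v + w)].
Applying u(0)=-2, v(0)=-1 gives K_1=-4, K_2=-5.

u(t) = -15te^(-t) - 2e^(-t), v(t) = 5te^(-t) - e^(-t)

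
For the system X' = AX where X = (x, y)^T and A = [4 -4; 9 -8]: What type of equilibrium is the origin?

stable improper node

A = [[4,-4],[9,-8]]; det(A-λI) = λ^2 + 4λ + 4.
repeated λ = -2 with a single eigenvector.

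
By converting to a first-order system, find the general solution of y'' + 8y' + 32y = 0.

y(t) = K_1e^(-4t)cos(4t) + K_2e^(-4t)sin(4t)

Let x_1 = y, x_2 = y'. Then x_1' = x_2 and x_2' = -32x_1 - 8x_2.
A = [[0,1],[-32,-8]]; det(A-λI) = λ^2 + 8λ + 32.
Eigenvalues λ = -4 ± 4i.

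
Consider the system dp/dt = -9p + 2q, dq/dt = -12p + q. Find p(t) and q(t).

Coefficient matrix A = [[-9, 2], [-12, 1]].
Characteristic polynomial det(A - λI) = λ^2 + 8λ + 15 = 0.
Eigenvalues λ = -3, -5.
For λ=-3: (A-λI) row 1 is [-6, 2], so an eigenvector is (-1, -3).
For λ=-5: (A-λI) row 1 is [-4, 2], so an eigenvector is (1, 2).
General solution: C_1e^(-3t)(-1,-3) + C_2e^(-5t)(1,2).

p(t) = -C_1e^(-3t) + C_2e^(-5t), q(t) = -3C_1e^(-3t) + 2C_2e^(-5t)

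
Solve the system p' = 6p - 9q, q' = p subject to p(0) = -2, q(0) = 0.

Coefficient matrix A = [[6, -9], [1, 0]].
Characteristic polynomial det(A - λI) = λ^2 - 6λ + 9 = 0.
Single eigenvalue λ = 3 with algebraic multiplicity 2.
Eigenvector v = (3,1); generalized eigenvector w with (A-λI)w=v is (1,0).
General solution: e^(3t)[c_1·v + c_2·(t·v + w)].
Applying p(0)=-2, q(0)=0 gives c_1=0, c_2=-2.

p(t) = -6te^(3t) - 2e^(3t), q(t) = -2te^(3t)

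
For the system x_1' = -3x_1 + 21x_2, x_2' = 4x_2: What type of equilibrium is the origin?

A = [[-3,21],[0,4]]; det(A-λI) = λ^2 - λ - 12.
λ = -3, 4: opposite signs.

saddle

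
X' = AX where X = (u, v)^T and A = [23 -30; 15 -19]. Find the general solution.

u(t) = 3C_1e^(2t)sin(3t) - C_1e^(2t)cos(3t) - C_2e^(2t)sin(3t) - 3C_2e^(2t)cos(3t), v(t) = 2C_1e^(2t)sin(3t) - C_1e^(2t)cos(3t) - C_2e^(2t)sin(3t) - 2C_2e^(2t)cos(3t)

Coefficient matrix A = [[23, -30], [15, -19]].
Characteristic polynomial det(A - λI) = λ^2 - 4λ + 13 = 0.
Eigenvalues λ = 2 ± 3i (complex conjugate pair).
For λ=2+3i: an eigenvector is (-1,-1) - i(3,2) = (-1 - 3i, -1 - 2i).
A real fundamental pair from Re and Im of e^((2+3i)t)v: X_1 = e^(2t)(cos(3t)·(-1,-1) + sin(3t)·(3,2)), X_2 = e^(2t)(sin(3t)·(-1,-1) - cos(3t)·(3,2)).
General solution: C_1X_1 + C_2X_2.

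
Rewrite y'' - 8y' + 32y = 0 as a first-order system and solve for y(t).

Let x_1 = y, x_2 = y'. Then x_1' = x_2 and x_2' = -32x_1 + 8x_2.
A = [[0,1],[-32,8]]; det(A-λI) = λ^2 - 8λ + 32.
Eigenvalues λ = 4 ± 4i.

y(t) = K_1e^(4t)cos(4t) + K_2e^(4t)sin(4t)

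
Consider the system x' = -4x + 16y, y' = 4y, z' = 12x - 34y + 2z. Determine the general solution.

Coefficient matrix A = [[-4, 16, 0], [0, 4, 0], [12, -34, 2]].
det(A - λI) = 0 gives eigenvalues λ = 4, -4, 2.
For λ=4: eigenvector (2,1,-5).
For λ=-4: eigenvector (1,0,-2).
For λ=2: eigenvector (0,0,1).
General solution: C_1e^(4t)(2,1,-5) + C_2e^(-4t)(1,0,-2) + C_3e^(2t)(0,0,1).

x(t) = 2C_1e^(4t) + C_2e^(-4t), y(t) = C_1e^(4t), z(t) = -5C_1e^(4t) - 2C_2e^(-4t) + C_3e^(2t)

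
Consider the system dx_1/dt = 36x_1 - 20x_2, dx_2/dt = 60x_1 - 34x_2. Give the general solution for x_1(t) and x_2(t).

Coefficient matrix A = [[36, -20], [60, -34]].
Characteristic polynomial det(A - λI) = λ^2 - 2λ - 24 = 0.
Eigenvalues λ = 6, -4.
For λ=6: (A-λI) row 1 is [30, -20], so an eigenvector is (2, 3).
For λ=-4: (A-λI) row 1 is [40, -20], so an eigenvector is (1, 2).
General solution: c_1e^(6t)(2,3) + c_2e^(-4t)(1,2).

x_1(t) = 2c_1e^(6t) + c_2e^(-4t), x_2(t) = 3c_1e^(6t) + 2c_2e^(-4t)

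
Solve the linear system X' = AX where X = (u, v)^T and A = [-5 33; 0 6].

Coefficient matrix A = [[-5, 33], [0, 6]].
Characteristic polynomial det(A - λI) = λ^2 - λ - 30 = 0.
Eigenvalues λ = -5, 6.
For λ=-5: (A-λI) row 1 is [0, 33], so an eigenvector is (-1, 0).
For λ=6: (A-λI) row 1 is [-11, 33], so an eigenvector is (3, 1).
General solution: c_1e^(-5t)(-1,0) + c_2e^(6t)(3,1).

u(t) = -c_1e^(-5t) + 3c_2e^(6t), v(t) = c_2e^(6t)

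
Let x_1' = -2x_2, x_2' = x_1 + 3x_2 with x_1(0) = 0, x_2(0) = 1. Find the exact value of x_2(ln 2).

6

A = [[0,-2],[1,3]]; eigenvalues λ = 1, 2.
Eigenvectors: (2,-1) for λ=1, (1,-1) for λ=2.
From the initial condition, c_1 = 1, c_2 = -2.
x_2(ln 2) = (1)(2^1)(-1) + (-2)(2^2)(-1) = 6.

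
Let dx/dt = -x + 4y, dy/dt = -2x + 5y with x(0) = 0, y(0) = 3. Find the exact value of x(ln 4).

A = [[-1,4],[-2,5]]; eigenvalues λ = 3, 1.
Eigenvectors: (1,1) for λ=3, (2,1) for λ=1.
From the initial condition, c_1 = 6, c_2 = -3.
x(ln 4) = (6)(4^3)(1) + (-3)(4^1)(2) = 360.

360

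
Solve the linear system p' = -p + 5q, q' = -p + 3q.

p(t) = -2K_1e^(t)sin(t) + K_1e^(t)cos(t) + K_2e^(t)sin(t) + 2K_2e^(t)cos(t), q(t) = -K_1e^(t)sin(t) + K_2e^(t)cos(t)

Coefficient matrix A = [[-1, 5], [-1, 3]].
Characteristic polynomial det(A - λI) = λ^2 - 2λ + 2 = 0.
Eigenvalues λ = 1 ± i (complex conjugate pair).
For λ=1+i: an eigenvector is (1,0) - i(-2,-1) = (1 + 2i, 0 + i).
A real fundamental pair from Re and Im of e^((1+i)t)v: X_1 = e^(t)(cos(t)·(1,0) + sin(t)·(-2,-1)), X_2 = e^(t)(sin(t)·(1,0) - cos(t)·(-2,-1)).
General solution: K_1X_1 + K_2X_2.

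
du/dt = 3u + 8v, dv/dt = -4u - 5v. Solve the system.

Coefficient matrix A = [[3, 8], [-4, -5]].
Characteristic polynomial det(A - λI) = λ^2 + 2λ + 17 = 0.
Eigenvalues λ = -1 ± 4i (complex conjugate pair).
For λ=-1+4i: an eigenvector is (1,-1) - i(-1,0) = (1 + i, -1).
A real fundamental pair from Re and Im of e^((-1+4i)t)v: X_1 = e^(-t)(cos(4t)·(1,-1) + sin(4t)·(-1,0)), X_2 = e^(-t)(sin(4t)·(1,-1) - cos(4t)·(-1,0)).
General solution: K_1X_1 + K_2X_2.

u(t) = -K_1e^(-t)sin(4t) + K_1e^(-t)cos(4t) + K_2e^(-t)sin(4t) + K_2e^(-t)cos(4t), v(t) = -K_1e^(-t)cos(4t) - K_2e^(-t)sin(4t)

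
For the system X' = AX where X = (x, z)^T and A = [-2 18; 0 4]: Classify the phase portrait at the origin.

A = [[-2,18],[0,4]]; det(A-λI) = λ^2 - 2λ - 8.
λ = 4, -2: opposite signs.

saddle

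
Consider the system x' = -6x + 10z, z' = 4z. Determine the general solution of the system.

x(t) = -K_1e^(-6t) + K_2e^(4t), z(t) = K_2e^(4t)

Coefficient matrix A = [[-6, 10], [0, 4]].
Characteristic polynomial det(A - λI) = λ^2 + 2λ - 24 = 0.
Eigenvalues λ = -6, 4.
For λ=-6: (A-λI) row 1 is [0, 10], so an eigenvector is (-1, 0).
For λ=4: (A-λI) row 1 is [-10, 10], so an eigenvector is (1, 1).
General solution: K_1e^(-6t)(-1,0) + K_2e^(4t)(1,1).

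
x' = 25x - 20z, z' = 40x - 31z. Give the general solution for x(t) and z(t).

Coefficient matrix A = [[25, -20], [40, -31]].
Characteristic polynomial det(A - λI) = λ^2 + 6λ + 25 = 0.
Eigenvalues λ = -3 ± 4i (complex conjugate pair).
For λ=-3+4i: an eigenvector is (2,3) - i(-1,-1) = (2 + i, 3 + i).
A real fundamental pair from Re and Im of e^((-3+4i)t)v: X_1 = e^(-3t)(cos(4t)·(2,3) + sin(4t)·(-1,-1)), X_2 = e^(-3t)(sin(4t)·(2,3) - cos(4t)·(-1,-1)).
General solution: K_1X_1 + K_2X_2.

x(t) = -K_1e^(-3t)sin(4t) + 2K_1e^(-3t)cos(4t) + 2K_2e^(-3t)sin(4t) + K_2e^(-3t)cos(4t), z(t) = -K_1e^(-3t)sin(4t) + 3K_1e^(-3t)cos(4t) + 3K_2e^(-3t)sin(4t) + K_2e^(-3t)cos(4t)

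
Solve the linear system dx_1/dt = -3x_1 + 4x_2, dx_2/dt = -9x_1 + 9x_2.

x_1(t) = -2C_1e^(3t) - 2C_2te^(3t) - C_2e^(3t), x_2(t) = -3C_1e^(3t) - 3C_2te^(3t) - 2C_2e^(3t)

Coefficient matrix A = [[-3, 4], [-9, 9]].
Characteristic polynomial det(A - λI) = λ^2 - 6λ + 9 = 0.
Single eigenvalue λ = 3 with algebraic multiplicity 2.
Eigenvector v = (-2,-3); generalized eigenvector w with (A-λI)w=v is (-1,-2).
General solution: e^(3t)[C_1·v + C_2·(t·v + w)].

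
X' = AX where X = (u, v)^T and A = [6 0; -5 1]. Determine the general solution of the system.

u(t) = -C_1e^(6t), v(t) = C_1e^(6t) - C_2e^(t)

Coefficient matrix A = [[6, 0], [-5, 1]].
Characteristic polynomial det(A - λI) = λ^2 - 7λ + 6 = 0.
Eigenvalues λ = 6, 1.
For λ=6: (A-λI) row 2 is [-5, -5], so an eigenvector is (-1, 1).
For λ=1: (A-λI) row 1 is [5, 0], so an eigenvector is (0, -1).
General solution: C_1e^(6t)(-1,1) + C_2e^(t)(0,-1).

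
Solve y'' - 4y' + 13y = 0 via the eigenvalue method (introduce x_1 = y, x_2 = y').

Let x_1 = y, x_2 = y'. Then x_1' = x_2 and x_2' = -13x_1 + 4x_2.
A = [[0,1],[-13,4]]; det(A-λI) = λ^2 - 4λ + 13.
Eigenvalues λ = 2 ± 3i.

y(t) = K_1e^(2t)cos(3t) + K_2e^(2t)sin(3t)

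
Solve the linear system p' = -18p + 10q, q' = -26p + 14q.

p(t) = c_1e^(-2t)sin(2t) - 2c_1e^(-2t)cos(2t) - 2c_2e^(-2t)sin(2t) - c_2e^(-2t)cos(2t), q(t) = 2c_1e^(-2t)sin(2t) - 3c_1e^(-2t)cos(2t) - 3c_2e^(-2t)sin(2t) - 2c_2e^(-2t)cos(2t)

Coefficient matrix A = [[-18, 10], [-26, 14]].
Characteristic polynomial det(A - λI) = λ^2 + 4λ + 8 = 0.
Eigenvalues λ = -2 ± 2i (complex conjugate pair).
For λ=-2+2i: an eigenvector is (-2,-3) - i(1,2) = (-2 - i, -3 - 2i).
A real fundamental pair from Re and Im of e^((-2+2i)t)v: X_1 = e^(-2t)(cos(2t)·(-2,-3) + sin(2t)·(1,2)), X_2 = e^(-2t)(sin(2t)·(-2,-3) - cos(2t)·(1,2)).
General solution: c_1X_1 + c_2X_2.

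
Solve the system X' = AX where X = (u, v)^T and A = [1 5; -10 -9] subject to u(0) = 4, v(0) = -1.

u(t) = 3e^(-4t)sin(5t) + 4e^(-4t)cos(5t), v(t) = -7e^(-4t)sin(5t) - e^(-4t)cos(5t)

Coefficient matrix A = [[1, 5], [-10, -9]].
Characteristic polynomial det(A - λI) = λ^2 + 8λ + 41 = 0.
Eigenvalues λ = -4 ± 5i (complex conjugate pair).
For λ=-4+5i: an eigenvector is (0,-1) - i(-1,1) = (0 + i, -1 - i).
A real fundamental pair from Re and Im of e^((-4+5i)t)v: X_1 = e^(-4t)(cos(5t)·(0,-1) + sin(5t)·(-1,1)), X_2 = e^(-4t)(sin(5t)·(0,-1) - cos(5t)·(-1,1)).
General solution: C_1X_1 + C_2X_2.
Applying u(0)=4, v(0)=-1 gives C_1=-3, C_2=4.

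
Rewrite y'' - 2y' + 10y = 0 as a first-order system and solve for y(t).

y(t) = C_1e^(t)cos(3t) + C_2e^(t)sin(3t)

Let x_1 = y, x_2 = y'. Then x_1' = x_2 and x_2' = -10x_1 + 2x_2.
A = [[0,1],[-10,2]]; det(A-λI) = λ^2 - 2λ + 10.
Eigenvalues λ = 1 ± 3i.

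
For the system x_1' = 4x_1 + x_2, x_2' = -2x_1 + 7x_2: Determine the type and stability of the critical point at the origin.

A = [[4,1],[-2,7]]; det(A-λI) = λ^2 - 11λ + 30.
λ = 5, 6: both positive.

unstable node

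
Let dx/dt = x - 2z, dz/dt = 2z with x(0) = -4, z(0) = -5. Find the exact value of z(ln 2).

-20

A = [[1,-2],[0,2]]; eigenvalues λ = 1, 2.
Eigenvectors: (1,0) for λ=1, (-2,1) for λ=2.
From the initial condition, c_1 = -14, c_2 = -5.
z(ln 2) = (-14)(2^1)(0) + (-5)(2^2)(1) = -20.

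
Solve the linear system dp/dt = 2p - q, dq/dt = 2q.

Coefficient matrix A = [[2, -1], [0, 2]].
Characteristic polynomial det(A - λI) = λ^2 - 4λ + 4 = 0.
Single eigenvalue λ = 2 with algebraic multiplicity 2.
Eigenvector v = (-1,0); generalized eigenvector w with (A-λI)w=v is (-3,1).
General solution: e^(2t)[K_1·v + K_2·(t·v + w)].

p(t) = -K_1e^(2t) - K_2te^(2t) - 3K_2e^(2t), q(t) = K_2e^(2t)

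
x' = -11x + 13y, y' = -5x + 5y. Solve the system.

Coefficient matrix A = [[-11, 13], [-5, 5]].
Characteristic polynomial det(A - λI) = λ^2 + 6λ + 10 = 0.
Eigenvalues λ = -3 ± i (complex conjugate pair).
For λ=-3+i: an eigenvector is (-3,-2) - i(-2,-1) = (-3 + 2i, -2 + i).
A real fundamental pair from Re and Im of e^((-3+i)t)v: X_1 = e^(-3t)(cos(t)·(-3,-2) + sin(t)·(-2,-1)), X_2 = e^(-3t)(sin(t)·(-3,-2) - cos(t)·(-2,-1)).
General solution: c_1X_1 + c_2X_2.

x(t) = -2c_1e^(-3t)sin(t) - 3c_1e^(-3t)cos(t) - 3c_2e^(-3t)sin(t) + 2c_2e^(-3t)cos(t), y(t) = -c_1e^(-3t)sin(t) - 2c_1e^(-3t)cos(t) - 2c_2e^(-3t)sin(t) + c_2e^(-3t)cos(t)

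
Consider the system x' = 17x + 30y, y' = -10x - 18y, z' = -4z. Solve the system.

x(t) = -3c_1e^(-3t) - 2c_3e^(2t), y(t) = 2c_1e^(-3t) + c_3e^(2t), z(t) = c_2e^(-4t)

Coefficient matrix A = [[17, 30, 0], [-10, -18, 0], [0, 0, -4]].
det(A - λI) = 0 gives eigenvalues λ = -3, -4, 2.
For λ=-3: eigenvector (-3,2,0).
For λ=-4: eigenvector (0,0,1).
For λ=2: eigenvector (-2,1,0).
General solution: c_1e^(-3t)(-3,2,0) + c_2e^(-4t)(0,0,1) + c_3e^(2t)(-2,1,0).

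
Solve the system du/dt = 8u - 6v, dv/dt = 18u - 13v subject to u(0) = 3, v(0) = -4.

Coefficient matrix A = [[8, -6], [18, -13]].
Characteristic polynomial det(A - λI) = λ^2 + 5λ + 4 = 0.
Eigenvalues λ = -4, -1.
For λ=-4: (A-λI) row 1 is [12, -6], so an eigenvector is (1, 2).
For λ=-1: (A-λI) row 1 is [9, -6], so an eigenvector is (-2, -3).
General solution: K_1e^(-4t)(1,2) + K_2e^(-t)(-2,-3).
Applying u(0)=3, v(0)=-4 gives K_1=-17, K_2=-10.

u(t) = 20e^(-t) - 17e^(-4t), v(t) = 30e^(-t) - 34e^(-4t)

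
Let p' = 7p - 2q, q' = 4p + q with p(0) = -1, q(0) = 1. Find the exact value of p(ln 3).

A = [[7,-2],[4,1]]; eigenvalues λ = 5, 3.
Eigenvectors: (-1,-1) for λ=5, (1,2) for λ=3.
From the initial condition, c_1 = 3, c_2 = 2.
p(ln 3) = (3)(3^5)(-1) + (2)(3^3)(1) = -675.

-675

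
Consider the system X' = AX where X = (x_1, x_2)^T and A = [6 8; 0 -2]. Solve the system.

x_1(t) = C_1e^(-2t) + C_2e^(6t), x_2(t) = -C_1e^(-2t)

Coefficient matrix A = [[6, 8], [0, -2]].
Characteristic polynomial det(A - λI) = λ^2 - 4λ - 12 = 0.
Eigenvalues λ = -2, 6.
For λ=-2: (A-λI) row 1 is [8, 8], so an eigenvector is (1, -1).
For λ=6: (A-λI) row 1 is [0, 8], so an eigenvector is (1, 0).
General solution: C_1e^(-2t)(1,-1) + C_2e^(6t)(1,0).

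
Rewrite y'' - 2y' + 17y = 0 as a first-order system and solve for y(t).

Let x_1 = y, x_2 = y'. Then x_1' = x_2 and x_2' = -17x_1 + 2x_2.
A = [[0,1],[-17,2]]; det(A-λI) = λ^2 - 2λ + 17.
Eigenvalues λ = 1 ± 4i.

y(t) = K_1e^(t)cos(4t) + K_2e^(t)sin(4t)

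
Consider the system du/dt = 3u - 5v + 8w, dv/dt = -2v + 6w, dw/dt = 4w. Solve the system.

u(t) = C_1e^(-2t) + C_2e^(3t) + 3C_3e^(4t), v(t) = C_1e^(-2t) + C_3e^(4t), w(t) = C_3e^(4t)

Coefficient matrix A = [[3, -5, 8], [0, -2, 6], [0, 0, 4]].
det(A - λI) = 0 gives eigenvalues λ = -2, 3, 4.
For λ=-2: eigenvector (1,1,0).
For λ=3: eigenvector (1,0,0).
For λ=4: eigenvector (3,1,1).
General solution: C_1e^(-2t)(1,1,0) + C_2e^(3t)(1,0,0) + C_3e^(4t)(3,1,1).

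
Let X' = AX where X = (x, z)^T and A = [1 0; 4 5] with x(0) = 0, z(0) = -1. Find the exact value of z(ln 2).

-32

A = [[1,0],[4,5]]; eigenvalues λ = 5, 1.
Eigenvectors: (0,1) for λ=5, (1,-1) for λ=1.
From the initial condition, c_1 = -1, c_2 = 0.
z(ln 2) = (-1)(2^5)(1) + (0)(2^1)(-1) = -32.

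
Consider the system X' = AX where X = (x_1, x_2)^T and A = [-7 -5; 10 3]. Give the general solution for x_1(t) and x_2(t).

Coefficient matrix A = [[-7, -5], [10, 3]].
Characteristic polynomial det(A - λI) = λ^2 + 4λ + 29 = 0.
Eigenvalues λ = -2 ± 5i (complex conjugate pair).
For λ=-2+5i: an eigenvector is (-1,1) - i(0,-1) = (-1, 1 + i).
A real fundamental pair from Re and Im of e^((-2+5i)t)v: X_1 = e^(-2t)(cos(5t)·(-1,1) + sin(5t)·(0,-1)), X_2 = e^(-2t)(sin(5t)·(-1,1) - cos(5t)·(0,-1)).
General solution: C_1X_1 + C_2X_2.

x_1(t) = -C_1e^(-2t)cos(5t) - C_2e^(-2t)sin(5t), x_2(t) = -C_1e^(-2t)sin(5t) + C_1e^(-2t)cos(5t) + C_2e^(-2t)sin(5t) + C_2e^(-2t)cos(5t)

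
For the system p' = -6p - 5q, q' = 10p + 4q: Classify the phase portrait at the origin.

stable spiral

A = [[-6,-5],[10,4]]; det(A-λI) = λ^2 + 2λ + 26.
λ = -1 ± 5i: negative real part.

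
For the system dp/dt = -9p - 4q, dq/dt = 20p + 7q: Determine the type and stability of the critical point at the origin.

stable spiral

A = [[-9,-4],[20,7]]; det(A-λI) = λ^2 + 2λ + 17.
λ = -1 ± 4i: negative real part.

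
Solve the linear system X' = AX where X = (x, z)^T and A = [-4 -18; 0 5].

Coefficient matrix A = [[-4, -18], [0, 5]].
Characteristic polynomial det(A - λI) = λ^2 - λ - 20 = 0.
Eigenvalues λ = 5, -4.
For λ=5: (A-λI) row 1 is [-9, -18], so an eigenvector is (2, -1).
For λ=-4: (A-λI) row 1 is [0, -18], so an eigenvector is (-1, 0).
General solution: K_1e^(5t)(2,-1) + K_2e^(-4t)(-1,0).

x(t) = 2K_1e^(5t) - K_2e^(-4t), z(t) = -K_1e^(5t)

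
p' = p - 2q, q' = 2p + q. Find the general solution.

p(t) = c_1e^(t)sin(2t) - c_2e^(t)cos(2t), q(t) = -c_1e^(t)cos(2t) - c_2e^(t)sin(2t)

Coefficient matrix A = [[1, -2], [2, 1]].
Characteristic polynomial det(A - λI) = λ^2 - 2λ + 5 = 0.
Eigenvalues λ = 1 ± 2i (complex conjugate pair).
For λ=1+2i: an eigenvector is (0,-1) - i(1,0) = (0 - i, -1).
A real fundamental pair from Re and Im of e^((1+2i)t)v: X_1 = e^(t)(cos(2t)·(0,-1) + sin(2t)·(1,0)), X_2 = e^(t)(sin(2t)·(0,-1) - cos(2t)·(1,0)).
General solution: c_1X_1 + c_2X_2.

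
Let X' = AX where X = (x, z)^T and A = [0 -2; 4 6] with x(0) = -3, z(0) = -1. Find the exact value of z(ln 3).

A = [[0,-2],[4,6]]; eigenvalues λ = 2, 4.
Eigenvectors: (-1,1) for λ=2, (1,-2) for λ=4.
From the initial condition, c_1 = 7, c_2 = 4.
z(ln 3) = (7)(3^2)(1) + (4)(3^4)(-2) = -585.

-585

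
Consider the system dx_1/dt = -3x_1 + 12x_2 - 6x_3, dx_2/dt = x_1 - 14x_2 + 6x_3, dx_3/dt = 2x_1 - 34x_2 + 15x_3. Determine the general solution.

x_1(t) = K_1e^(-3t) - K_3e^(3t), x_2(t) = -K_1e^(-3t) + K_2e^(-2t) + K_3e^(3t), x_3(t) = -2K_1e^(-3t) + 2K_2e^(-2t) + 3K_3e^(3t)

Coefficient matrix A = [[-3, 12, -6], [1, -14, 6], [2, -34, 15]].
det(A - λI) = 0 gives eigenvalues λ = -3, -2, 3.
For λ=-3: eigenvector (1,-1,-2).
For λ=-2: eigenvector (0,1,2).
For λ=3: eigenvector (-1,1,3).
General solution: K_1e^(-3t)(1,-1,-2) + K_2e^(-2t)(0,1,2) + K_3e^(3t)(-1,1,3).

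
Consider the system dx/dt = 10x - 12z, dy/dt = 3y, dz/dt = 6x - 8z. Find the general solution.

x(t) = 2c_1e^(4t) + c_3e^(-2t), y(t) = c_2e^(3t), z(t) = c_1e^(4t) + c_3e^(-2t)

Coefficient matrix A = [[10, 0, -12], [0, 3, 0], [6, 0, -8]].
det(A - λI) = 0 gives eigenvalues λ = 4, 3, -2.
For λ=4: eigenvector (2,0,1).
For λ=3: eigenvector (0,1,0).
For λ=-2: eigenvector (1,0,1).
General solution: c_1e^(4t)(2,0,1) + c_2e^(3t)(0,1,0) + c_3e^(-2t)(1,0,1).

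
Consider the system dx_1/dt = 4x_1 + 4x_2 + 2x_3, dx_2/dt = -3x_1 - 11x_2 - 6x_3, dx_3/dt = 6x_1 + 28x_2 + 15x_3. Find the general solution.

Coefficient matrix A = [[4, 4, 2], [-3, -11, -6], [6, 28, 15]].
det(A - λI) = 0 gives eigenvalues λ = 4, 1, 3.
For λ=4: eigenvector (1,-1,2).
For λ=1: eigenvector (0,1,-2).
For λ=3: eigenvector (-2,0,1).
General solution: K_1e^(4t)(1,-1,2) + K_2e^(t)(0,1,-2) + K_3e^(3t)(-2,0,1).

x_1(t) = K_1e^(4t) - 2K_3e^(3t), x_2(t) = -K_1e^(4t) + K_2e^(t), x_3(t) = 2K_1e^(4t) - 2K_2e^(t) + K_3e^(3t)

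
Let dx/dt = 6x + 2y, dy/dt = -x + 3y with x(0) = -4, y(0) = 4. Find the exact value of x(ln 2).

-64

A = [[6,2],[-1,3]]; eigenvalues λ = 4, 5.
Eigenvectors: (-1,1) for λ=4, (2,-1) for λ=5.
From the initial condition, c_1 = 4, c_2 = 0.
x(ln 2) = (4)(2^4)(-1) + (0)(2^5)(2) = -64.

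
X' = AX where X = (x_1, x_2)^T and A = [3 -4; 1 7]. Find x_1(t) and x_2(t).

x_1(t) = -2C_1e^(5t) - 2C_2te^(5t) + C_2e^(5t), x_2(t) = C_1e^(5t) + C_2te^(5t)

Coefficient matrix A = [[3, -4], [1, 7]].
Characteristic polynomial det(A - λI) = λ^2 - 10λ + 25 = 0.
Single eigenvalue λ = 5 with algebraic multiplicity 2.
Eigenvector v = (-2,1); generalized eigenvector w with (A-λI)w=v is (1,0).
General solution: e^(5t)[C_1·v + C_2·(t·v + w)].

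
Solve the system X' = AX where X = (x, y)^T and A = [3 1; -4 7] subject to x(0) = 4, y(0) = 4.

x(t) = -4te^(5t) + 4e^(5t), y(t) = -8te^(5t) + 4e^(5t)

Coefficient matrix A = [[3, 1], [-4, 7]].
Characteristic polynomial det(A - λI) = λ^2 - 10λ + 25 = 0.
Single eigenvalue λ = 5 with algebraic multiplicity 2.
Eigenvector v = (1,2); generalized eigenvector w with (A-λI)w=v is (1,3).
General solution: e^(5t)[C_1·v + C_2·(t·v + w)].
Applying x(0)=4, y(0)=4 gives C_1=8, C_2=-4.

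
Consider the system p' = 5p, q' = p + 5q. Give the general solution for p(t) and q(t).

Coefficient matrix A = [[5, 0], [1, 5]].
Characteristic polynomial det(A - λI) = λ^2 - 10λ + 25 = 0.
Single eigenvalue λ = 5 with algebraic multiplicity 2.
Eigenvector v = (0,1); generalized eigenvector w with (A-λI)w=v is (1,2).
General solution: e^(5t)[C_1·v + C_2·(t·v + w)].

p(t) = C_2e^(5t), q(t) = C_1e^(5t) + C_2te^(5t) + 2C_2e^(5t)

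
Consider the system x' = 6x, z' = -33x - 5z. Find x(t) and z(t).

Coefficient matrix A = [[6, 0], [-33, -5]].
Characteristic polynomial det(A - λI) = λ^2 - λ - 30 = 0.
Eigenvalues λ = 6, -5.
For λ=6: (A-λI) row 2 is [-33, -11], so an eigenvector is (-1, 3).
For λ=-5: (A-λI) row 1 is [11, 0], so an eigenvector is (0, -1).
General solution: C_1e^(6t)(-1,3) + C_2e^(-5t)(0,-1).

x(t) = -C_1e^(6t), z(t) = 3C_1e^(6t) - C_2e^(-5t)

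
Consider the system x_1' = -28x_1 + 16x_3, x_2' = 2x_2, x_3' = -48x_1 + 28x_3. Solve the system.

x_1(t) = K_1e^(4t) - 2K_3e^(-4t), x_2(t) = K_2e^(2t), x_3(t) = 2K_1e^(4t) - 3K_3e^(-4t)

Coefficient matrix A = [[-28, 0, 16], [0, 2, 0], [-48, 0, 28]].
det(A - λI) = 0 gives eigenvalues λ = 4, 2, -4.
For λ=4: eigenvector (1,0,2).
For λ=2: eigenvector (0,1,0).
For λ=-4: eigenvector (-2,0,-3).
General solution: K_1e^(4t)(1,0,2) + K_2e^(2t)(0,1,0) + K_3e^(-4t)(-2,0,-3).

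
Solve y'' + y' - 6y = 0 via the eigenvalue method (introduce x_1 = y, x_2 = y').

Let x_1 = y, x_2 = y'. Then x_1' = x_2 and x_2' = 6x_1 - x_2.
A = [[0,1],[6,-1]]; det(A-λI) = λ^2 + λ - 6.
Eigenvalues λ = -3, 2 with eigenvectors (1,-3), (1,2).

y(t) = c_1e^(-3t) + c_2e^(2t)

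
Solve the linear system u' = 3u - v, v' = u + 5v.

u(t) = -K_1e^(4t) - K_2te^(4t) + 2K_2e^(4t), v(t) = K_1e^(4t) + K_2te^(4t) - K_2e^(4t)

Coefficient matrix A = [[3, -1], [1, 5]].
Characteristic polynomial det(A - λI) = λ^2 - 8λ + 16 = 0.
Single eigenvalue λ = 4 with algebraic multiplicity 2.
Eigenvector v = (-1,1); generalized eigenvector w with (A-λI)w=v is (2,-1).
General solution: e^(4t)[K_1·v + K_2·(t·v + w)].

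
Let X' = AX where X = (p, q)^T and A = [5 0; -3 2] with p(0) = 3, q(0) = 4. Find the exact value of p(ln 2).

A = [[5,0],[-3,2]]; eigenvalues λ = 2, 5.
Eigenvectors: (0,1) for λ=2, (-1,1) for λ=5.
From the initial condition, c_1 = 7, c_2 = -3.
p(ln 2) = (7)(2^2)(0) + (-3)(2^5)(-1) = 96.

96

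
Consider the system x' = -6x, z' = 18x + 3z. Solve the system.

x(t) = K_1e^(-6t), z(t) = -2K_1e^(-6t) - K_2e^(3t)

Coefficient matrix A = [[-6, 0], [18, 3]].
Characteristic polynomial det(A - λI) = λ^2 + 3λ - 18 = 0.
Eigenvalues λ = -6, 3.
For λ=-6: (A-λI) row 2 is [18, 9], so an eigenvector is (1, -2).
For λ=3: (A-λI) row 1 is [-9, 0], so an eigenvector is (0, -1).
General solution: K_1e^(-6t)(1,-2) + K_2e^(3t)(0,-1).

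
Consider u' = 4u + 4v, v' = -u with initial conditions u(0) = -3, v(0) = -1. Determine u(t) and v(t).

Coefficient matrix A = [[4, 4], [-1, 0]].
Characteristic polynomial det(A - λI) = λ^2 - 4λ + 4 = 0.
Single eigenvalue λ = 2 with algebraic multiplicity 2.
Eigenvector v = (-2,1); generalized eigenvector w with (A-λI)w=v is (-3,1).
General solution: e^(2t)[c_1·v + c_2·(t·v + w)].
Applying u(0)=-3, v(0)=-1 gives c_1=-6, c_2=5.

u(t) = -10te^(2t) - 3e^(2t), v(t) = 5te^(2t) - e^(2t)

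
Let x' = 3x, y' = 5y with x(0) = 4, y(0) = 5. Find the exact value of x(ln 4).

A = [[3,0],[0,5]]; eigenvalues λ = 5, 3.
Eigenvectors: (0,-1) for λ=5, (1,0) for λ=3.
From the initial condition, c_1 = -5, c_2 = 4.
x(ln 4) = (-5)(4^5)(0) + (4)(4^3)(1) = 256.

256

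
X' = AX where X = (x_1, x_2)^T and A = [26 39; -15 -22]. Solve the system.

Coefficient matrix A = [[26, 39], [-15, -22]].
Characteristic polynomial det(A - λI) = λ^2 - 4λ + 13 = 0.
Eigenvalues λ = 2 ± 3i (complex conjugate pair).
For λ=2+3i: an eigenvector is (3,-2) - i(-2,1) = (3 + 2i, -2 - i).
A real fundamental pair from Re and Im of e^((2+3i)t)v: X_1 = e^(2t)(cos(3t)·(3,-2) + sin(3t)·(-2,1)), X_2 = e^(2t)(sin(3t)·(3,-2) - cos(3t)·(-2,1)).
General solution: K_1X_1 + K_2X_2.

x_1(t) = -2K_1e^(2t)sin(3t) + 3K_1e^(2t)cos(3t) + 3K_2e^(2t)sin(3t) + 2K_2e^(2t)cos(3t), x_2(t) = K_1e^(2t)sin(3t) - 2K_1e^(2t)cos(3t) - 2K_2e^(2t)sin(3t) - K_2e^(2t)cos(3t)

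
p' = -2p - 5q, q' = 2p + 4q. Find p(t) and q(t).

Coefficient matrix A = [[-2, -5], [2, 4]].
Characteristic polynomial det(A - λI) = λ^2 - 2λ + 2 = 0.
Eigenvalues λ = 1 ± i (complex conjugate pair).
For λ=1+i: an eigenvector is (-1,1) - i(-2,1) = (-1 + 2i, 1 - i).
A real fundamental pair from Re and Im of e^((1+i)t)v: X_1 = e^(t)(cos(t)·(-1,1) + sin(t)·(-2,1)), X_2 = e^(t)(sin(t)·(-1,1) - cos(t)·(-2,1)).
General solution: K_1X_1 + K_2X_2.

p(t) = -2K_1e^(t)sin(t) - K_1e^(t)cos(t) - K_2e^(t)sin(t) + 2K_2e^(t)cos(t), q(t) = K_1e^(t)sin(t) + K_1e^(t)cos(t) + K_2e^(t)sin(t) - K_2e^(t)cos(t)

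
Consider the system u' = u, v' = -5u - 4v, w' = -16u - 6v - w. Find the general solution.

Coefficient matrix A = [[1, 0, 0], [-5, -4, 0], [-16, -6, -1]].
det(A - λI) = 0 gives eigenvalues λ = 1, -1, -4.
For λ=1: eigenvector (1,-1,-5).
For λ=-1: eigenvector (0,0,1).
For λ=-4: eigenvector (0,1,2).
General solution: C_1e^(t)(1,-1,-5) + C_2e^(-t)(0,0,1) + C_3e^(-4t)(0,1,2).

u(t) = C_1e^(t), v(t) = -C_1e^(t) + C_3e^(-4t), w(t) = -5C_1e^(t) + C_2e^(-t) + 2C_3e^(-4t)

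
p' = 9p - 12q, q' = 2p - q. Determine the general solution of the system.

p(t) = -2C_1e^(3t) + 3C_2e^(5t), q(t) = -C_1e^(3t) + C_2e^(5t)

Coefficient matrix A = [[9, -12], [2, -1]].
Characteristic polynomial det(A - λI) = λ^2 - 8λ + 15 = 0.
Eigenvalues λ = 3, 5.
For λ=3: (A-λI) row 1 is [6, -12], so an eigenvector is (-2, -1).
For λ=5: (A-λI) row 1 is [4, -12], so an eigenvector is (3, 1).
General solution: C_1e^(3t)(-2,-1) + C_2e^(5t)(3,1).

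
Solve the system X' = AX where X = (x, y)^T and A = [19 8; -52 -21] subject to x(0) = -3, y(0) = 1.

Coefficient matrix A = [[19, 8], [-52, -21]].
Characteristic polynomial det(A - λI) = λ^2 + 2λ + 17 = 0.
Eigenvalues λ = -1 ± 4i (complex conjugate pair).
For λ=-1+4i: an eigenvector is (-1,2) - i(-1,3) = (-1 + i, 2 - 3i).
A real fundamental pair from Re and Im of e^((-1+4i)t)v: X_1 = e^(-t)(cos(4t)·(-1,2) + sin(4t)·(-1,3)), X_2 = e^(-t)(sin(4t)·(-1,2) - cos(4t)·(-1,3)).
General solution: C_1X_1 + C_2X_2.
Applying x(0)=-3, y(0)=1 gives C_1=8, C_2=5.

x(t) = -13e^(-t)sin(4t) - 3e^(-t)cos(4t), y(t) = 34e^(-t)sin(4t) + e^(-t)cos(4t)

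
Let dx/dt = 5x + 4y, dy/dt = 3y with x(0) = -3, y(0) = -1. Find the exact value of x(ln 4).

A = [[5,4],[0,3]]; eigenvalues λ = 3, 5.
Eigenvectors: (-2,1) for λ=3, (1,0) for λ=5.
From the initial condition, c_1 = -1, c_2 = -5.
x(ln 4) = (-1)(4^3)(-2) + (-5)(4^5)(1) = -4992.

-4992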